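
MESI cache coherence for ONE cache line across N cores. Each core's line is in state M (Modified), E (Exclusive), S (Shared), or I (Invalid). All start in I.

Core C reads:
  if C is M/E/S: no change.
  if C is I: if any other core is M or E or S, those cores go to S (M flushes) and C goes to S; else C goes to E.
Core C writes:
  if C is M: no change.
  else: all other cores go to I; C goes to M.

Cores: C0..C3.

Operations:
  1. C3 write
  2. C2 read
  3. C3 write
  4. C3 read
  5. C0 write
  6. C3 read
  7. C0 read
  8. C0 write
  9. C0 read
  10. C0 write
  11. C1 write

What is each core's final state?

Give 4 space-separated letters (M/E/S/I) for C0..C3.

Op 1: C3 write [C3 write: invalidate none -> C3=M] -> [I,I,I,M]
Op 2: C2 read [C2 read from I: others=['C3=M'] -> C2=S, others downsized to S] -> [I,I,S,S]
Op 3: C3 write [C3 write: invalidate ['C2=S'] -> C3=M] -> [I,I,I,M]
Op 4: C3 read [C3 read: already in M, no change] -> [I,I,I,M]
Op 5: C0 write [C0 write: invalidate ['C3=M'] -> C0=M] -> [M,I,I,I]
Op 6: C3 read [C3 read from I: others=['C0=M'] -> C3=S, others downsized to S] -> [S,I,I,S]
Op 7: C0 read [C0 read: already in S, no change] -> [S,I,I,S]
Op 8: C0 write [C0 write: invalidate ['C3=S'] -> C0=M] -> [M,I,I,I]
Op 9: C0 read [C0 read: already in M, no change] -> [M,I,I,I]
Op 10: C0 write [C0 write: already M (modified), no change] -> [M,I,I,I]
Op 11: C1 write [C1 write: invalidate ['C0=M'] -> C1=M] -> [I,M,I,I]

Answer: I M I I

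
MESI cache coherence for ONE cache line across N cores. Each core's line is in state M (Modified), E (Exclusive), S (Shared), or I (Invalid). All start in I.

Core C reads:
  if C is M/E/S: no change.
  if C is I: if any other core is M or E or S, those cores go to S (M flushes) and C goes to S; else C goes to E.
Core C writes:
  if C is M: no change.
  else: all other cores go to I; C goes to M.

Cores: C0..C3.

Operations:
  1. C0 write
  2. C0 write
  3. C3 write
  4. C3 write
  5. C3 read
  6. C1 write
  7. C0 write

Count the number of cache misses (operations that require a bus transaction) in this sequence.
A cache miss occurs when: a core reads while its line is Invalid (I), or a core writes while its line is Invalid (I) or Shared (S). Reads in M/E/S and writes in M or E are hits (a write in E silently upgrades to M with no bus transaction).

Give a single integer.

Answer: 4

Derivation:
Op 1: C0 write [C0 write: invalidate none -> C0=M] -> [M,I,I,I] [MISS #1: write from I]
Op 2: C0 write [C0 write: already M (modified), no change] -> [M,I,I,I] [hit: write from M]
Op 3: C3 write [C3 write: invalidate ['C0=M'] -> C3=M] -> [I,I,I,M] [MISS #2: write from I]
Op 4: C3 write [C3 write: already M (modified), no change] -> [I,I,I,M] [hit: write from M]
Op 5: C3 read [C3 read: already in M, no change] -> [I,I,I,M] [hit: read from M]
Op 6: C1 write [C1 write: invalidate ['C3=M'] -> C1=M] -> [I,M,I,I] [MISS #3: write from I]
Op 7: C0 write [C0 write: invalidate ['C1=M'] -> C0=M] -> [M,I,I,I] [MISS #4: write from I]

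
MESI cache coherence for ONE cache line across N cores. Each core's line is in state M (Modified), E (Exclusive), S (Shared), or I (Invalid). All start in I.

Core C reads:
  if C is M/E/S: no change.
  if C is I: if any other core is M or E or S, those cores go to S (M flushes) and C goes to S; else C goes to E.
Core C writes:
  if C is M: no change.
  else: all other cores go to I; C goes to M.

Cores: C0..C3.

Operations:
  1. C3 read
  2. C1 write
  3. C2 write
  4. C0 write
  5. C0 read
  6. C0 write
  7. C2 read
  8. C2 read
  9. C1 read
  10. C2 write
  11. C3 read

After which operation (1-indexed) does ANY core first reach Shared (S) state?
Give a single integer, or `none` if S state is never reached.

Answer: 7

Derivation:
Op 1: C3 read [C3 read from I: no other sharers -> C3=E (exclusive)] -> [I,I,I,E]
Op 2: C1 write [C1 write: invalidate ['C3=E'] -> C1=M] -> [I,M,I,I]
Op 3: C2 write [C2 write: invalidate ['C1=M'] -> C2=M] -> [I,I,M,I]
Op 4: C0 write [C0 write: invalidate ['C2=M'] -> C0=M] -> [M,I,I,I]
Op 5: C0 read [C0 read: already in M, no change] -> [M,I,I,I]
Op 6: C0 write [C0 write: already M (modified), no change] -> [M,I,I,I]
Op 7: C2 read [C2 read from I: others=['C0=M'] -> C2=S, others downsized to S] -> [S,I,S,I]
  -> First S state at op 7; remaining ops need not be traced.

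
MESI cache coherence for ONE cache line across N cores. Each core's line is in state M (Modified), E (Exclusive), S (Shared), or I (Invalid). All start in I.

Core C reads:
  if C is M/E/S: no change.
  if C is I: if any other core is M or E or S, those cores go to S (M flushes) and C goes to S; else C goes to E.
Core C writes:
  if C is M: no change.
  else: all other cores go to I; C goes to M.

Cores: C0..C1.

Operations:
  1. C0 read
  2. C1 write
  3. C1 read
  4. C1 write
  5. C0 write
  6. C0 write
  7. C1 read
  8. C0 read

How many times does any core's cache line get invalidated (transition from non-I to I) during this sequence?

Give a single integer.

Op 1: C0 read [C0 read from I: no other sharers -> C0=E (exclusive)] -> [E,I] (invalidations this op: 0; running total: 0)
Op 2: C1 write [C1 write: invalidate ['C0=E'] -> C1=M] -> [I,M] (invalidations this op: 1; running total: 1)
Op 3: C1 read [C1 read: already in M, no change] -> [I,M] (invalidations this op: 0; running total: 1)
Op 4: C1 write [C1 write: already M (modified), no change] -> [I,M] (invalidations this op: 0; running total: 1)
Op 5: C0 write [C0 write: invalidate ['C1=M'] -> C0=M] -> [M,I] (invalidations this op: 1; running total: 2)
Op 6: C0 write [C0 write: already M (modified), no change] -> [M,I] (invalidations this op: 0; running total: 2)
Op 7: C1 read [C1 read from I: others=['C0=M'] -> C1=S, others downsized to S] -> [S,S] (invalidations this op: 0; running total: 2)
Op 8: C0 read [C0 read: already in S, no change] -> [S,S] (invalidations this op: 0; running total: 2)

Answer: 2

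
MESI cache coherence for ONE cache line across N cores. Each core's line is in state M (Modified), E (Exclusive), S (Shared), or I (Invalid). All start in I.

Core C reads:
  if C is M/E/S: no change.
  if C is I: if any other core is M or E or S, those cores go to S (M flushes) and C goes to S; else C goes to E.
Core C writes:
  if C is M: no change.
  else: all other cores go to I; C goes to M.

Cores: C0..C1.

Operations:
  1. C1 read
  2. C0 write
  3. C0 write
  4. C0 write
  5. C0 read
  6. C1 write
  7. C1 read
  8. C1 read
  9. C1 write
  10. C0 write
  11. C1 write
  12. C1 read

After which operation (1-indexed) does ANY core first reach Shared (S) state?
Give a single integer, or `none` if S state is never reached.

Op 1: C1 read [C1 read from I: no other sharers -> C1=E (exclusive)] -> [I,E]
Op 2: C0 write [C0 write: invalidate ['C1=E'] -> C0=M] -> [M,I]
Op 3: C0 write [C0 write: already M (modified), no change] -> [M,I]
Op 4: C0 write [C0 write: already M (modified), no change] -> [M,I]
Op 5: C0 read [C0 read: already in M, no change] -> [M,I]
Op 6: C1 write [C1 write: invalidate ['C0=M'] -> C1=M] -> [I,M]
Op 7: C1 read [C1 read: already in M, no change] -> [I,M]
Op 8: C1 read [C1 read: already in M, no change] -> [I,M]
Op 9: C1 write [C1 write: already M (modified), no change] -> [I,M]
Op 10: C0 write [C0 write: invalidate ['C1=M'] -> C0=M] -> [M,I]
Op 11: C1 write [C1 write: invalidate ['C0=M'] -> C1=M] -> [I,M]
Op 12: C1 read [C1 read: already in M, no change] -> [I,M]
S state never reached in this sequence.

Answer: none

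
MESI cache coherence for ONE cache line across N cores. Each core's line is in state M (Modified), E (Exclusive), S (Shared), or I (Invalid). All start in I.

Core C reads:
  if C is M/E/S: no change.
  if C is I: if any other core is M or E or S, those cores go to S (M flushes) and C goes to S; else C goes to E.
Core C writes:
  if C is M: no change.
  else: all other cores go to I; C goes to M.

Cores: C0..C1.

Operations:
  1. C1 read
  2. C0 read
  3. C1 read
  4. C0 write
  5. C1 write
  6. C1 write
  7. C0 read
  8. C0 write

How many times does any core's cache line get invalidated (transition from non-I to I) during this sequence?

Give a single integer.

Answer: 3

Derivation:
Op 1: C1 read [C1 read from I: no other sharers -> C1=E (exclusive)] -> [I,E] (invalidations this op: 0; running total: 0)
Op 2: C0 read [C0 read from I: others=['C1=E'] -> C0=S, others downsized to S] -> [S,S] (invalidations this op: 0; running total: 0)
Op 3: C1 read [C1 read: already in S, no change] -> [S,S] (invalidations this op: 0; running total: 0)
Op 4: C0 write [C0 write: invalidate ['C1=S'] -> C0=M] -> [M,I] (invalidations this op: 1; running total: 1)
Op 5: C1 write [C1 write: invalidate ['C0=M'] -> C1=M] -> [I,M] (invalidations this op: 1; running total: 2)
Op 6: C1 write [C1 write: already M (modified), no change] -> [I,M] (invalidations this op: 0; running total: 2)
Op 7: C0 read [C0 read from I: others=['C1=M'] -> C0=S, others downsized to S] -> [S,S] (invalidations this op: 0; running total: 2)
Op 8: C0 write [C0 write: invalidate ['C1=S'] -> C0=M] -> [M,I] (invalidations this op: 1; running total: 3)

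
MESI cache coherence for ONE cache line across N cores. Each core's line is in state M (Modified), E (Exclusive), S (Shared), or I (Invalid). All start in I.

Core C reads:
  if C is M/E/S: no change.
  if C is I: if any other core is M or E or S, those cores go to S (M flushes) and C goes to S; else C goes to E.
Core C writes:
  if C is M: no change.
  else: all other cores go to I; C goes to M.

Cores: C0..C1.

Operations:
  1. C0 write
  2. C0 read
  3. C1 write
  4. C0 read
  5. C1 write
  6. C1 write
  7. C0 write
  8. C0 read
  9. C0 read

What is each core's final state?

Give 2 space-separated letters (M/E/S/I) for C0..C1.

Op 1: C0 write [C0 write: invalidate none -> C0=M] -> [M,I]
Op 2: C0 read [C0 read: already in M, no change] -> [M,I]
Op 3: C1 write [C1 write: invalidate ['C0=M'] -> C1=M] -> [I,M]
Op 4: C0 read [C0 read from I: others=['C1=M'] -> C0=S, others downsized to S] -> [S,S]
Op 5: C1 write [C1 write: invalidate ['C0=S'] -> C1=M] -> [I,M]
Op 6: C1 write [C1 write: already M (modified), no change] -> [I,M]
Op 7: C0 write [C0 write: invalidate ['C1=M'] -> C0=M] -> [M,I]
Op 8: C0 read [C0 read: already in M, no change] -> [M,I]
Op 9: C0 read [C0 read: already in M, no change] -> [M,I]

Answer: M I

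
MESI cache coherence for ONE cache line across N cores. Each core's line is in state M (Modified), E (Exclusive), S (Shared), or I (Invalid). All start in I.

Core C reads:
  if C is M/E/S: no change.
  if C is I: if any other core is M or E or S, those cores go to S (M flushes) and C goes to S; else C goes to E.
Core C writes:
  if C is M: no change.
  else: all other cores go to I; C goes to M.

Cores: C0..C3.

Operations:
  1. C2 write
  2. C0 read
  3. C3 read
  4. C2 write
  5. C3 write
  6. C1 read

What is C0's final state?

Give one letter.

Answer: I

Derivation:
Op 1: C2 write [C2 write: invalidate none -> C2=M] -> [I,I,M,I]
Op 2: C0 read [C0 read from I: others=['C2=M'] -> C0=S, others downsized to S] -> [S,I,S,I]
Op 3: C3 read [C3 read from I: others=['C0=S', 'C2=S'] -> C3=S, others downsized to S] -> [S,I,S,S]
Op 4: C2 write [C2 write: invalidate ['C0=S', 'C3=S'] -> C2=M] -> [I,I,M,I]
Op 5: C3 write [C3 write: invalidate ['C2=M'] -> C3=M] -> [I,I,I,M]
Op 6: C1 read [C1 read from I: others=['C3=M'] -> C1=S, others downsized to S] -> [I,S,I,S]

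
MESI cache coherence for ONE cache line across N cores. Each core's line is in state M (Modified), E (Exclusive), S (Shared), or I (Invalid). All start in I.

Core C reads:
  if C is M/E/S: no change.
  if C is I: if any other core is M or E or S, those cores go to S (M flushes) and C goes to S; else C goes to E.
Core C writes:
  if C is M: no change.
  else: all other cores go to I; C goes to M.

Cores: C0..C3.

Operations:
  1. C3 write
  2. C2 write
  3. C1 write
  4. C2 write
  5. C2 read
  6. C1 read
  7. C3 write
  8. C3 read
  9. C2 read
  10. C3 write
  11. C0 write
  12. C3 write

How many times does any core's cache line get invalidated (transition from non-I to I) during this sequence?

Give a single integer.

Op 1: C3 write [C3 write: invalidate none -> C3=M] -> [I,I,I,M] (invalidations this op: 0; running total: 0)
Op 2: C2 write [C2 write: invalidate ['C3=M'] -> C2=M] -> [I,I,M,I] (invalidations this op: 1; running total: 1)
Op 3: C1 write [C1 write: invalidate ['C2=M'] -> C1=M] -> [I,M,I,I] (invalidations this op: 1; running total: 2)
Op 4: C2 write [C2 write: invalidate ['C1=M'] -> C2=M] -> [I,I,M,I] (invalidations this op: 1; running total: 3)
Op 5: C2 read [C2 read: already in M, no change] -> [I,I,M,I] (invalidations this op: 0; running total: 3)
Op 6: C1 read [C1 read from I: others=['C2=M'] -> C1=S, others downsized to S] -> [I,S,S,I] (invalidations this op: 0; running total: 3)
Op 7: C3 write [C3 write: invalidate ['C1=S', 'C2=S'] -> C3=M] -> [I,I,I,M] (invalidations this op: 2; running total: 5)
Op 8: C3 read [C3 read: already in M, no change] -> [I,I,I,M] (invalidations this op: 0; running total: 5)
Op 9: C2 read [C2 read from I: others=['C3=M'] -> C2=S, others downsized to S] -> [I,I,S,S] (invalidations this op: 0; running total: 5)
Op 10: C3 write [C3 write: invalidate ['C2=S'] -> C3=M] -> [I,I,I,M] (invalidations this op: 1; running total: 6)
Op 11: C0 write [C0 write: invalidate ['C3=M'] -> C0=M] -> [M,I,I,I] (invalidations this op: 1; running total: 7)
Op 12: C3 write [C3 write: invalidate ['C0=M'] -> C3=M] -> [I,I,I,M] (invalidations this op: 1; running total: 8)

Answer: 8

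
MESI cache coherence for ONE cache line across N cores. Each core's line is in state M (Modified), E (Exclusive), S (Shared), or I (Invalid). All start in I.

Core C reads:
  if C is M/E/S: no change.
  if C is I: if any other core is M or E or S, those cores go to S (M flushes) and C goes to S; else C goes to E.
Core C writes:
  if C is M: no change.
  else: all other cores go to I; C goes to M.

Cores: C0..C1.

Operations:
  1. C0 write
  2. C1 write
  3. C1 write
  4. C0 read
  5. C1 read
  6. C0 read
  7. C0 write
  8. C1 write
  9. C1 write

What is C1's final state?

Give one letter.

Answer: M

Derivation:
Op 1: C0 write [C0 write: invalidate none -> C0=M] -> [M,I]
Op 2: C1 write [C1 write: invalidate ['C0=M'] -> C1=M] -> [I,M]
Op 3: C1 write [C1 write: already M (modified), no change] -> [I,M]
Op 4: C0 read [C0 read from I: others=['C1=M'] -> C0=S, others downsized to S] -> [S,S]
Op 5: C1 read [C1 read: already in S, no change] -> [S,S]
Op 6: C0 read [C0 read: already in S, no change] -> [S,S]
Op 7: C0 write [C0 write: invalidate ['C1=S'] -> C0=M] -> [M,I]
Op 8: C1 write [C1 write: invalidate ['C0=M'] -> C1=M] -> [I,M]
Op 9: C1 write [C1 write: already M (modified), no change] -> [I,M]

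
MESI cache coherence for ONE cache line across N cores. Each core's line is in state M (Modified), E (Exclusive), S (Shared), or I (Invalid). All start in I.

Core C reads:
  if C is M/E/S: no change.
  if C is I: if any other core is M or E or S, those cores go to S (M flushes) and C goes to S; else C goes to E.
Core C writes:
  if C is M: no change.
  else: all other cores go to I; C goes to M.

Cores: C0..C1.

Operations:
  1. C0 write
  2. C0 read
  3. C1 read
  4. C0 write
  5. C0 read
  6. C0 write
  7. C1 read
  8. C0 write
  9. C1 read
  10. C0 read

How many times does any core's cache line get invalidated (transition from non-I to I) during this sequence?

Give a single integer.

Op 1: C0 write [C0 write: invalidate none -> C0=M] -> [M,I] (invalidations this op: 0; running total: 0)
Op 2: C0 read [C0 read: already in M, no change] -> [M,I] (invalidations this op: 0; running total: 0)
Op 3: C1 read [C1 read from I: others=['C0=M'] -> C1=S, others downsized to S] -> [S,S] (invalidations this op: 0; running total: 0)
Op 4: C0 write [C0 write: invalidate ['C1=S'] -> C0=M] -> [M,I] (invalidations this op: 1; running total: 1)
Op 5: C0 read [C0 read: already in M, no change] -> [M,I] (invalidations this op: 0; running total: 1)
Op 6: C0 write [C0 write: already M (modified), no change] -> [M,I] (invalidations this op: 0; running total: 1)
Op 7: C1 read [C1 read from I: others=['C0=M'] -> C1=S, others downsized to S] -> [S,S] (invalidations this op: 0; running total: 1)
Op 8: C0 write [C0 write: invalidate ['C1=S'] -> C0=M] -> [M,I] (invalidations this op: 1; running total: 2)
Op 9: C1 read [C1 read from I: others=['C0=M'] -> C1=S, others downsized to S] -> [S,S] (invalidations this op: 0; running total: 2)
Op 10: C0 read [C0 read: already in S, no change] -> [S,S] (invalidations this op: 0; running total: 2)

Answer: 2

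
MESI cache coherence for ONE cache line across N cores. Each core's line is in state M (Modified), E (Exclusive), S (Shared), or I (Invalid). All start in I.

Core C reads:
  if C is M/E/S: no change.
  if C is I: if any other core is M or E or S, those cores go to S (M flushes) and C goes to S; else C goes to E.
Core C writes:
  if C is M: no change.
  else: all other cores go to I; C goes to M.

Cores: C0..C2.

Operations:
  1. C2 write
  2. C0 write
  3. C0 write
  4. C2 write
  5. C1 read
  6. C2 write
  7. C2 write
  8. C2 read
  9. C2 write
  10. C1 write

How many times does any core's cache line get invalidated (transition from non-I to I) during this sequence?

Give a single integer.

Op 1: C2 write [C2 write: invalidate none -> C2=M] -> [I,I,M] (invalidations this op: 0; running total: 0)
Op 2: C0 write [C0 write: invalidate ['C2=M'] -> C0=M] -> [M,I,I] (invalidations this op: 1; running total: 1)
Op 3: C0 write [C0 write: already M (modified), no change] -> [M,I,I] (invalidations this op: 0; running total: 1)
Op 4: C2 write [C2 write: invalidate ['C0=M'] -> C2=M] -> [I,I,M] (invalidations this op: 1; running total: 2)
Op 5: C1 read [C1 read from I: others=['C2=M'] -> C1=S, others downsized to S] -> [I,S,S] (invalidations this op: 0; running total: 2)
Op 6: C2 write [C2 write: invalidate ['C1=S'] -> C2=M] -> [I,I,M] (invalidations this op: 1; running total: 3)
Op 7: C2 write [C2 write: already M (modified), no change] -> [I,I,M] (invalidations this op: 0; running total: 3)
Op 8: C2 read [C2 read: already in M, no change] -> [I,I,M] (invalidations this op: 0; running total: 3)
Op 9: C2 write [C2 write: already M (modified), no change] -> [I,I,M] (invalidations this op: 0; running total: 3)
Op 10: C1 write [C1 write: invalidate ['C2=M'] -> C1=M] -> [I,M,I] (invalidations this op: 1; running total: 4)

Answer: 4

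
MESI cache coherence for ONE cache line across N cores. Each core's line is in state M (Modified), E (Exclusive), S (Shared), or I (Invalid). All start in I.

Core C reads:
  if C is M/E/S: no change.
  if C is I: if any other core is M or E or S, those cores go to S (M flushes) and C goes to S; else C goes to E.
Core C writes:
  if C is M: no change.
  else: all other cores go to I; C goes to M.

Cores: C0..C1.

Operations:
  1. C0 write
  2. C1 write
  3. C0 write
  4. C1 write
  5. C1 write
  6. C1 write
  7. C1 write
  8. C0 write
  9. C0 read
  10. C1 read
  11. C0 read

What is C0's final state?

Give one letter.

Answer: S

Derivation:
Op 1: C0 write [C0 write: invalidate none -> C0=M] -> [M,I]
Op 2: C1 write [C1 write: invalidate ['C0=M'] -> C1=M] -> [I,M]
Op 3: C0 write [C0 write: invalidate ['C1=M'] -> C0=M] -> [M,I]
Op 4: C1 write [C1 write: invalidate ['C0=M'] -> C1=M] -> [I,M]
Op 5: C1 write [C1 write: already M (modified), no change] -> [I,M]
Op 6: C1 write [C1 write: already M (modified), no change] -> [I,M]
Op 7: C1 write [C1 write: already M (modified), no change] -> [I,M]
Op 8: C0 write [C0 write: invalidate ['C1=M'] -> C0=M] -> [M,I]
Op 9: C0 read [C0 read: already in M, no change] -> [M,I]
Op 10: C1 read [C1 read from I: others=['C0=M'] -> C1=S, others downsized to S] -> [S,S]
Op 11: C0 read [C0 read: already in S, no change] -> [S,S]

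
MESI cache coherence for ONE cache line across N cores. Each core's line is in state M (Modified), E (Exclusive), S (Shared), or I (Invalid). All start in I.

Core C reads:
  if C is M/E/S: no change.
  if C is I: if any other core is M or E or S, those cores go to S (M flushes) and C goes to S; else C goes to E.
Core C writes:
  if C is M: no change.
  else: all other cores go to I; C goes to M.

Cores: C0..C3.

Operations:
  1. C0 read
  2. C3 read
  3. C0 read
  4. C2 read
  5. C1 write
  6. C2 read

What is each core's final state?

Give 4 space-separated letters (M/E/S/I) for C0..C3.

Op 1: C0 read [C0 read from I: no other sharers -> C0=E (exclusive)] -> [E,I,I,I]
Op 2: C3 read [C3 read from I: others=['C0=E'] -> C3=S, others downsized to S] -> [S,I,I,S]
Op 3: C0 read [C0 read: already in S, no change] -> [S,I,I,S]
Op 4: C2 read [C2 read from I: others=['C0=S', 'C3=S'] -> C2=S, others downsized to S] -> [S,I,S,S]
Op 5: C1 write [C1 write: invalidate ['C0=S', 'C2=S', 'C3=S'] -> C1=M] -> [I,M,I,I]
Op 6: C2 read [C2 read from I: others=['C1=M'] -> C2=S, others downsized to S] -> [I,S,S,I]

Answer: I S S I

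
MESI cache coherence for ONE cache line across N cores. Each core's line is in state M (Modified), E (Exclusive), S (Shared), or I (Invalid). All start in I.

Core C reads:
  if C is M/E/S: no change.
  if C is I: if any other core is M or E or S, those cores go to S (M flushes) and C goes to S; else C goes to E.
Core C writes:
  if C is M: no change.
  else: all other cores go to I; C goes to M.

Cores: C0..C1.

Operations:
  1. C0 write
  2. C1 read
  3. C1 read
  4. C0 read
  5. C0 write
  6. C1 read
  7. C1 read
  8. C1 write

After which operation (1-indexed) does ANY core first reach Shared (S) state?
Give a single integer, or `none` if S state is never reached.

Op 1: C0 write [C0 write: invalidate none -> C0=M] -> [M,I]
Op 2: C1 read [C1 read from I: others=['C0=M'] -> C1=S, others downsized to S] -> [S,S]
  -> First S state at op 2; remaining ops need not be traced.

Answer: 2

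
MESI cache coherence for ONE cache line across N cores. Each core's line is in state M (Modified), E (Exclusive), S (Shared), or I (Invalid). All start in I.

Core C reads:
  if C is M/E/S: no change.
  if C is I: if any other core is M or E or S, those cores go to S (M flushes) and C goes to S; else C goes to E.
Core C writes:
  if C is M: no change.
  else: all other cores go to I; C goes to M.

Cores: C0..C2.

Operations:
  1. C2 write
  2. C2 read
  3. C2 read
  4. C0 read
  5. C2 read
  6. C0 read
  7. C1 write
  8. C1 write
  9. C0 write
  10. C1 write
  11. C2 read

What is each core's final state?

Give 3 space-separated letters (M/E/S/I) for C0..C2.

Op 1: C2 write [C2 write: invalidate none -> C2=M] -> [I,I,M]
Op 2: C2 read [C2 read: already in M, no change] -> [I,I,M]
Op 3: C2 read [C2 read: already in M, no change] -> [I,I,M]
Op 4: C0 read [C0 read from I: others=['C2=M'] -> C0=S, others downsized to S] -> [S,I,S]
Op 5: C2 read [C2 read: already in S, no change] -> [S,I,S]
Op 6: C0 read [C0 read: already in S, no change] -> [S,I,S]
Op 7: C1 write [C1 write: invalidate ['C0=S', 'C2=S'] -> C1=M] -> [I,M,I]
Op 8: C1 write [C1 write: already M (modified), no change] -> [I,M,I]
Op 9: C0 write [C0 write: invalidate ['C1=M'] -> C0=M] -> [M,I,I]
Op 10: C1 write [C1 write: invalidate ['C0=M'] -> C1=M] -> [I,M,I]
Op 11: C2 read [C2 read from I: others=['C1=M'] -> C2=S, others downsized to S] -> [I,S,S]

Answer: I S S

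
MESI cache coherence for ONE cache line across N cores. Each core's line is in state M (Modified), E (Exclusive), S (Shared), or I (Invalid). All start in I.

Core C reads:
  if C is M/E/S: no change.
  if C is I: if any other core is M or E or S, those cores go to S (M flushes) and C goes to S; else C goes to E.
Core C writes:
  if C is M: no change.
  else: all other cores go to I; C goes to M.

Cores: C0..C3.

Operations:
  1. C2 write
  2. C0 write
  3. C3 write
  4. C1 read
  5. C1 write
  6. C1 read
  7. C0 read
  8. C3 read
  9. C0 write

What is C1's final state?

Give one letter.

Answer: I

Derivation:
Op 1: C2 write [C2 write: invalidate none -> C2=M] -> [I,I,M,I]
Op 2: C0 write [C0 write: invalidate ['C2=M'] -> C0=M] -> [M,I,I,I]
Op 3: C3 write [C3 write: invalidate ['C0=M'] -> C3=M] -> [I,I,I,M]
Op 4: C1 read [C1 read from I: others=['C3=M'] -> C1=S, others downsized to S] -> [I,S,I,S]
Op 5: C1 write [C1 write: invalidate ['C3=S'] -> C1=M] -> [I,M,I,I]
Op 6: C1 read [C1 read: already in M, no change] -> [I,M,I,I]
Op 7: C0 read [C0 read from I: others=['C1=M'] -> C0=S, others downsized to S] -> [S,S,I,I]
Op 8: C3 read [C3 read from I: others=['C0=S', 'C1=S'] -> C3=S, others downsized to S] -> [S,S,I,S]
Op 9: C0 write [C0 write: invalidate ['C1=S', 'C3=S'] -> C0=M] -> [M,I,I,I]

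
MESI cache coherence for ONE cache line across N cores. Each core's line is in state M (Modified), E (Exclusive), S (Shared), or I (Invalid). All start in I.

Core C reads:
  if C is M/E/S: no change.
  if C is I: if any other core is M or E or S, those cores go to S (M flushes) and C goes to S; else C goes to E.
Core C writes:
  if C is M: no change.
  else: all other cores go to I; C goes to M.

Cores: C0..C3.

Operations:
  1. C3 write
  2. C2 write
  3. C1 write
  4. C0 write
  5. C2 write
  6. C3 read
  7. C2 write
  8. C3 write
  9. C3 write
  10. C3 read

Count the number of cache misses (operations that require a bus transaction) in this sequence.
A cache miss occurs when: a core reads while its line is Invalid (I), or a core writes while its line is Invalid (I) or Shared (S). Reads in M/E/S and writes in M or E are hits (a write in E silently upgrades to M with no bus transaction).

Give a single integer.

Op 1: C3 write [C3 write: invalidate none -> C3=M] -> [I,I,I,M] [MISS #1: write from I]
Op 2: C2 write [C2 write: invalidate ['C3=M'] -> C2=M] -> [I,I,M,I] [MISS #2: write from I]
Op 3: C1 write [C1 write: invalidate ['C2=M'] -> C1=M] -> [I,M,I,I] [MISS #3: write from I]
Op 4: C0 write [C0 write: invalidate ['C1=M'] -> C0=M] -> [M,I,I,I] [MISS #4: write from I]
Op 5: C2 write [C2 write: invalidate ['C0=M'] -> C2=M] -> [I,I,M,I] [MISS #5: write from I]
Op 6: C3 read [C3 read from I: others=['C2=M'] -> C3=S, others downsized to S] -> [I,I,S,S] [MISS #6: read from I]
Op 7: C2 write [C2 write: invalidate ['C3=S'] -> C2=M] -> [I,I,M,I] [MISS #7: write from S]
Op 8: C3 write [C3 write: invalidate ['C2=M'] -> C3=M] -> [I,I,I,M] [MISS #8: write from I]
Op 9: C3 write [C3 write: already M (modified), no change] -> [I,I,I,M] [hit: write from M]
Op 10: C3 read [C3 read: already in M, no change] -> [I,I,I,M] [hit: read from M]

Answer: 8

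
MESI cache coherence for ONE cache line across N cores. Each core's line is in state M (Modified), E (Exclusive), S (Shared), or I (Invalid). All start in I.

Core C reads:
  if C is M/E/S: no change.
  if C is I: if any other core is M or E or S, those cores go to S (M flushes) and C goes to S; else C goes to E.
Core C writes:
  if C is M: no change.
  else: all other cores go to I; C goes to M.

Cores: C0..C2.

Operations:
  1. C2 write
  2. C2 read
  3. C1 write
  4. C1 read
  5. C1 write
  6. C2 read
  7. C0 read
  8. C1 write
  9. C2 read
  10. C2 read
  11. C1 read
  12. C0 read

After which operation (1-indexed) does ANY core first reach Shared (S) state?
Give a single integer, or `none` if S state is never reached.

Op 1: C2 write [C2 write: invalidate none -> C2=M] -> [I,I,M]
Op 2: C2 read [C2 read: already in M, no change] -> [I,I,M]
Op 3: C1 write [C1 write: invalidate ['C2=M'] -> C1=M] -> [I,M,I]
Op 4: C1 read [C1 read: already in M, no change] -> [I,M,I]
Op 5: C1 write [C1 write: already M (modified), no change] -> [I,M,I]
Op 6: C2 read [C2 read from I: others=['C1=M'] -> C2=S, others downsized to S] -> [I,S,S]
  -> First S state at op 6; remaining ops need not be traced.

Answer: 6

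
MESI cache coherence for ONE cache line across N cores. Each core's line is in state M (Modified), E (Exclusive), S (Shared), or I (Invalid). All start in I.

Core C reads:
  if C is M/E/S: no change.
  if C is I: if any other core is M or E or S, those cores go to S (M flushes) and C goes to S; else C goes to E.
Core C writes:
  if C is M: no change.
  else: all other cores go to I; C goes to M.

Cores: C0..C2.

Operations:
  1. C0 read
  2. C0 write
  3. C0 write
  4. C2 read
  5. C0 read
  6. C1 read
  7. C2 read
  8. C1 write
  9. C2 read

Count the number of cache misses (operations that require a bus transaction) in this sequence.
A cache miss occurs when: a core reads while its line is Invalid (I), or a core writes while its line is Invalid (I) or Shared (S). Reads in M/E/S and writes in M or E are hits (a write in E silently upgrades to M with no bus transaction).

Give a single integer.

Op 1: C0 read [C0 read from I: no other sharers -> C0=E (exclusive)] -> [E,I,I] [MISS #1: read from I]
Op 2: C0 write [C0 write: invalidate none -> C0=M] -> [M,I,I] [hit: write from E is a silent E->M upgrade, no bus transaction]
Op 3: C0 write [C0 write: already M (modified), no change] -> [M,I,I] [hit: write from M]
Op 4: C2 read [C2 read from I: others=['C0=M'] -> C2=S, others downsized to S] -> [S,I,S] [MISS #2: read from I]
Op 5: C0 read [C0 read: already in S, no change] -> [S,I,S] [hit: read from S]
Op 6: C1 read [C1 read from I: others=['C0=S', 'C2=S'] -> C1=S, others downsized to S] -> [S,S,S] [MISS #3: read from I]
Op 7: C2 read [C2 read: already in S, no change] -> [S,S,S] [hit: read from S]
Op 8: C1 write [C1 write: invalidate ['C0=S', 'C2=S'] -> C1=M] -> [I,M,I] [MISS #4: write from S]
Op 9: C2 read [C2 read from I: others=['C1=M'] -> C2=S, others downsized to S] -> [I,S,S] [MISS #5: read from I]

Answer: 5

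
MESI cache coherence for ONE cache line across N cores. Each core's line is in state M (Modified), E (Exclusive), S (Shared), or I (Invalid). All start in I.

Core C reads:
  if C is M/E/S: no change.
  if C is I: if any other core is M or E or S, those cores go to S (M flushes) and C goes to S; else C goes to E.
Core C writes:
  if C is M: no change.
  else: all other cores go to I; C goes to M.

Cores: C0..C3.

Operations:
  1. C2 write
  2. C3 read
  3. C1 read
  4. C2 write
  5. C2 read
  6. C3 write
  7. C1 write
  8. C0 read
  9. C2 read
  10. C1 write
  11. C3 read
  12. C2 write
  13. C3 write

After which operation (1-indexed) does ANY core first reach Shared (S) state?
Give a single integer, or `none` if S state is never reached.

Op 1: C2 write [C2 write: invalidate none -> C2=M] -> [I,I,M,I]
Op 2: C3 read [C3 read from I: others=['C2=M'] -> C3=S, others downsized to S] -> [I,I,S,S]
  -> First S state at op 2; remaining ops need not be traced.

Answer: 2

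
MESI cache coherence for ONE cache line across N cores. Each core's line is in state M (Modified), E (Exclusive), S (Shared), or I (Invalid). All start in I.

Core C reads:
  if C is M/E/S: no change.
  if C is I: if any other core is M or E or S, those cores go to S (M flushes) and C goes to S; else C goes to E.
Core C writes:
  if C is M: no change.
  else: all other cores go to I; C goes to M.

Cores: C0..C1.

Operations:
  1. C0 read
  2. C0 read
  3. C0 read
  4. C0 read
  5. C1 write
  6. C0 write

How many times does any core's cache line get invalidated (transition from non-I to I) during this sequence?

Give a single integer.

Op 1: C0 read [C0 read from I: no other sharers -> C0=E (exclusive)] -> [E,I] (invalidations this op: 0; running total: 0)
Op 2: C0 read [C0 read: already in E, no change] -> [E,I] (invalidations this op: 0; running total: 0)
Op 3: C0 read [C0 read: already in E, no change] -> [E,I] (invalidations this op: 0; running total: 0)
Op 4: C0 read [C0 read: already in E, no change] -> [E,I] (invalidations this op: 0; running total: 0)
Op 5: C1 write [C1 write: invalidate ['C0=E'] -> C1=M] -> [I,M] (invalidations this op: 1; running total: 1)
Op 6: C0 write [C0 write: invalidate ['C1=M'] -> C0=M] -> [M,I] (invalidations this op: 1; running total: 2)

Answer: 2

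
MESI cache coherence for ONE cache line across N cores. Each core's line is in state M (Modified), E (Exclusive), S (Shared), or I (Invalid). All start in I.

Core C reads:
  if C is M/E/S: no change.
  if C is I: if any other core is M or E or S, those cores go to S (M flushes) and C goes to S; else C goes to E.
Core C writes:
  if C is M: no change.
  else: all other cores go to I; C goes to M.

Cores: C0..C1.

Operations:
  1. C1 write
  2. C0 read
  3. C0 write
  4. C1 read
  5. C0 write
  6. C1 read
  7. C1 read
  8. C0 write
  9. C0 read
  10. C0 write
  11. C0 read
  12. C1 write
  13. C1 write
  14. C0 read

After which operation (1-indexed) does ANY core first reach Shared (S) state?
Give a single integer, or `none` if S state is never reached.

Answer: 2

Derivation:
Op 1: C1 write [C1 write: invalidate none -> C1=M] -> [I,M]
Op 2: C0 read [C0 read from I: others=['C1=M'] -> C0=S, others downsized to S] -> [S,S]
  -> First S state at op 2; remaining ops need not be traced.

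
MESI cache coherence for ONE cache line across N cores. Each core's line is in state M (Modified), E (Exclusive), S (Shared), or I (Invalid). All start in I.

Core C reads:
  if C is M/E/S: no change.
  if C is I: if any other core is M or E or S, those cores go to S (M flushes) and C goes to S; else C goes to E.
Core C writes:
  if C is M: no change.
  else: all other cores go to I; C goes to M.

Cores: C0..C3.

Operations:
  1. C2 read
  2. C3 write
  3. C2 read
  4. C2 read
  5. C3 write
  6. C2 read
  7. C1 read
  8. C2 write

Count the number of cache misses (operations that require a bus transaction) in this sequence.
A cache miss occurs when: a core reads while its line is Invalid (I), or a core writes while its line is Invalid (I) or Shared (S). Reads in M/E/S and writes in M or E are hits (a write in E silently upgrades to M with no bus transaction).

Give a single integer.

Answer: 7

Derivation:
Op 1: C2 read [C2 read from I: no other sharers -> C2=E (exclusive)] -> [I,I,E,I] [MISS #1: read from I]
Op 2: C3 write [C3 write: invalidate ['C2=E'] -> C3=M] -> [I,I,I,M] [MISS #2: write from I]
Op 3: C2 read [C2 read from I: others=['C3=M'] -> C2=S, others downsized to S] -> [I,I,S,S] [MISS #3: read from I]
Op 4: C2 read [C2 read: already in S, no change] -> [I,I,S,S] [hit: read from S]
Op 5: C3 write [C3 write: invalidate ['C2=S'] -> C3=M] -> [I,I,I,M] [MISS #4: write from S]
Op 6: C2 read [C2 read from I: others=['C3=M'] -> C2=S, others downsized to S] -> [I,I,S,S] [MISS #5: read from I]
Op 7: C1 read [C1 read from I: others=['C2=S', 'C3=S'] -> C1=S, others downsized to S] -> [I,S,S,S] [MISS #6: read from I]
Op 8: C2 write [C2 write: invalidate ['C1=S', 'C3=S'] -> C2=M] -> [I,I,M,I] [MISS #7: write from S]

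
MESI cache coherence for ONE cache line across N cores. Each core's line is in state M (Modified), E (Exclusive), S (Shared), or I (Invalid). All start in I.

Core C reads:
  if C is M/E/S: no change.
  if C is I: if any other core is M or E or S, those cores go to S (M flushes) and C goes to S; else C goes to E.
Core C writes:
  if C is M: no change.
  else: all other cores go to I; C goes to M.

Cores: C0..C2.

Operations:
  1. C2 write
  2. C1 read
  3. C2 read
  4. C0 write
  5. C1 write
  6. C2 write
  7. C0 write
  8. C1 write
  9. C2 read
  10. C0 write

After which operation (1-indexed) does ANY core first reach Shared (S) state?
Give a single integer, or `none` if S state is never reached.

Op 1: C2 write [C2 write: invalidate none -> C2=M] -> [I,I,M]
Op 2: C1 read [C1 read from I: others=['C2=M'] -> C1=S, others downsized to S] -> [I,S,S]
  -> First S state at op 2; remaining ops need not be traced.

Answer: 2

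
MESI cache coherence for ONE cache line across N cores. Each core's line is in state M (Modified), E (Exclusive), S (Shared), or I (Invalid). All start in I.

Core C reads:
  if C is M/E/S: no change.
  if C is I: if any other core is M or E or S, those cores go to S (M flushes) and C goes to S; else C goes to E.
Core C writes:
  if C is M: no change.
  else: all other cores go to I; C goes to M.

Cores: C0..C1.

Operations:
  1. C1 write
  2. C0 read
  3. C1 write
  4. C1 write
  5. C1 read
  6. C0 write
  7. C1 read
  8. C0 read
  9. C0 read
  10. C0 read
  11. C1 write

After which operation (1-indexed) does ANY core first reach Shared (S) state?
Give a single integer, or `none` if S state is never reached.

Answer: 2

Derivation:
Op 1: C1 write [C1 write: invalidate none -> C1=M] -> [I,M]
Op 2: C0 read [C0 read from I: others=['C1=M'] -> C0=S, others downsized to S] -> [S,S]
  -> First S state at op 2; remaining ops need not be traced.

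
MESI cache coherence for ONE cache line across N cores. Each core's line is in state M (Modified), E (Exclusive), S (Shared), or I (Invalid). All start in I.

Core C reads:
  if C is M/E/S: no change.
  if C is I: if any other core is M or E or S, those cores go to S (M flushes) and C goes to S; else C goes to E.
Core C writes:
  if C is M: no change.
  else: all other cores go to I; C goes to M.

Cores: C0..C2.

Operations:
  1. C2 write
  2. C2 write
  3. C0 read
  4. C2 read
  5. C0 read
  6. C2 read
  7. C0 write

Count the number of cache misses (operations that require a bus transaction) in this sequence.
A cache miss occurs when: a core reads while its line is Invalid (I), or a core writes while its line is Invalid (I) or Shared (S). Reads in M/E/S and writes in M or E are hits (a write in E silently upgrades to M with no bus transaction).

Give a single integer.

Answer: 3

Derivation:
Op 1: C2 write [C2 write: invalidate none -> C2=M] -> [I,I,M] [MISS #1: write from I]
Op 2: C2 write [C2 write: already M (modified), no change] -> [I,I,M] [hit: write from M]
Op 3: C0 read [C0 read from I: others=['C2=M'] -> C0=S, others downsized to S] -> [S,I,S] [MISS #2: read from I]
Op 4: C2 read [C2 read: already in S, no change] -> [S,I,S] [hit: read from S]
Op 5: C0 read [C0 read: already in S, no change] -> [S,I,S] [hit: read from S]
Op 6: C2 read [C2 read: already in S, no change] -> [S,I,S] [hit: read from S]
Op 7: C0 write [C0 write: invalidate ['C2=S'] -> C0=M] -> [M,I,I] [MISS #3: write from S]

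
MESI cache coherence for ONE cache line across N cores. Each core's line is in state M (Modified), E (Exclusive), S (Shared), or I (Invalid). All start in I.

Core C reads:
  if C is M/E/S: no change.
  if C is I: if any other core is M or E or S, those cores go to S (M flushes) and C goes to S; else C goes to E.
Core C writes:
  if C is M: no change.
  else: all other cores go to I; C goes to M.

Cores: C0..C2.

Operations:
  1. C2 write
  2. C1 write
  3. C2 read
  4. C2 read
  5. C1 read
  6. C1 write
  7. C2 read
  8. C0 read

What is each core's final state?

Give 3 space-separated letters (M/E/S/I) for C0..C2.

Op 1: C2 write [C2 write: invalidate none -> C2=M] -> [I,I,M]
Op 2: C1 write [C1 write: invalidate ['C2=M'] -> C1=M] -> [I,M,I]
Op 3: C2 read [C2 read from I: others=['C1=M'] -> C2=S, others downsized to S] -> [I,S,S]
Op 4: C2 read [C2 read: already in S, no change] -> [I,S,S]
Op 5: C1 read [C1 read: already in S, no change] -> [I,S,S]
Op 6: C1 write [C1 write: invalidate ['C2=S'] -> C1=M] -> [I,M,I]
Op 7: C2 read [C2 read from I: others=['C1=M'] -> C2=S, others downsized to S] -> [I,S,S]
Op 8: C0 read [C0 read from I: others=['C1=S', 'C2=S'] -> C0=S, others downsized to S] -> [S,S,S]

Answer: S S S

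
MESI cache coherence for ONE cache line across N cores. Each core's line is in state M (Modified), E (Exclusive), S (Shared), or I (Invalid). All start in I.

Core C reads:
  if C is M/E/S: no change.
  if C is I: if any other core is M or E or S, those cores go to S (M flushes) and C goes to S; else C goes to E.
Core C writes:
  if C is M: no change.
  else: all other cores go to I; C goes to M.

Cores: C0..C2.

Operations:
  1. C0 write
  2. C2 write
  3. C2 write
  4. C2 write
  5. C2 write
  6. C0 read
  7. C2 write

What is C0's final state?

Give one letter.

Op 1: C0 write [C0 write: invalidate none -> C0=M] -> [M,I,I]
Op 2: C2 write [C2 write: invalidate ['C0=M'] -> C2=M] -> [I,I,M]
Op 3: C2 write [C2 write: already M (modified), no change] -> [I,I,M]
Op 4: C2 write [C2 write: already M (modified), no change] -> [I,I,M]
Op 5: C2 write [C2 write: already M (modified), no change] -> [I,I,M]
Op 6: C0 read [C0 read from I: others=['C2=M'] -> C0=S, others downsized to S] -> [S,I,S]
Op 7: C2 write [C2 write: invalidate ['C0=S'] -> C2=M] -> [I,I,M]

Answer: I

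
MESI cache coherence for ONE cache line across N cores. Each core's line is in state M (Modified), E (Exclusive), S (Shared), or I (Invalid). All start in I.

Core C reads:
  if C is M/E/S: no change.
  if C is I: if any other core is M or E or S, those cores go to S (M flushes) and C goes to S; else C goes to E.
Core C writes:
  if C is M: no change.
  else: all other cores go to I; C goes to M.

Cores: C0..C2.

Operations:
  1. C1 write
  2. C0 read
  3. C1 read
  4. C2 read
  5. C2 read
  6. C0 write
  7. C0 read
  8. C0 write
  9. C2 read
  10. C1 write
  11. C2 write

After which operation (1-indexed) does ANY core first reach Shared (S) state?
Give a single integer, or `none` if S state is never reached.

Op 1: C1 write [C1 write: invalidate none -> C1=M] -> [I,M,I]
Op 2: C0 read [C0 read from I: others=['C1=M'] -> C0=S, others downsized to S] -> [S,S,I]
  -> First S state at op 2; remaining ops need not be traced.

Answer: 2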